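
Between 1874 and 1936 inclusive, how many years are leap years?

Years divisible by 4: 1876, 1880, …, 1936 — 16 in all.
Of these, 1900 is divisible by 100 but not 400, so not leap.
Leap years: 16 − 1 = 15.

15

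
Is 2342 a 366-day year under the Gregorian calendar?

2342 is not a leap year.

No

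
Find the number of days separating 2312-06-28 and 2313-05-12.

318

Day-of-year of June 28, 2312: 180.
Day-of-year of May 12, 2313: 132.
2312 has 366 days, so 366 − 180 = 186 days remain in 2312.
Total: 186 + 132 = 318 days.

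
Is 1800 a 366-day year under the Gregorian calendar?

No

1800 is not a leap year (divisible by 100 but not 400).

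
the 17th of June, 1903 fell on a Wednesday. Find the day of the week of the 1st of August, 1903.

June 1903: 30 − 17 = 13 days remain.
Then July (31): 31 days.
August 1, 1903: 1 day.
Total: 13 + 31 + 1 = 45 days.
45 mod 7 = 3, so 3 days after Wednesday is Saturday.

Saturday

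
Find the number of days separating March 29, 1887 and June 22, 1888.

451

March 1887: 31 − 29 = 2 days remain.
Then 14 full months totalling 427 days.
June 1–22, 1888: 22 days.
Total: 2 + 427 + 22 = 451 days.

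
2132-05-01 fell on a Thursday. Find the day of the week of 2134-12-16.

Day-of-year of May 1, 2132: 122.
Day-of-year of December 16, 2134: 350.
2132 has 366 days, so 366 − 122 = 244 days remain in 2132.
Full years: 2133: 365. Sum = 365.
Total: 244 + 365 + 350 = 959 days.
959 is a multiple of 7, so 2134-12-16 falls on the same weekday: Thursday.

Thursday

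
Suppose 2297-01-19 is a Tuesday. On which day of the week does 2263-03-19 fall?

Count forward from the earlier date (March 19, 2263) to the later (January 19, 2297):
From March 19, 2263 to March 19, 2296: 33 years, of which 9 contain a Feb 29 — 24×365 + 9×366 = 12054 days.
March 2296: 31 − 19 = 12 days remain.
Then 9 full months totalling 275 days.
January 1–19, 2297: 19 days.
Residual: 306 days.
Total: 12360 days.
12360 mod 7 = 5, so 5 days before Tuesday is Thursday.

Thursday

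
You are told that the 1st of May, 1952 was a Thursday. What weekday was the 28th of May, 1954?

May 1, 1952 → May 1, 1953: 365 days.
May 1, 1953 → May 1, 1954: 365 days.
Within May 1954: 28 − 1 = 27 days.
Total: 757 days.
757 mod 7 = 1, so 1 day after Thursday is Friday.

Friday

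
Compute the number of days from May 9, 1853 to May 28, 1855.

May 9, 1853 → May 9, 1854: 365 days.
May 9, 1854 → May 9, 1855: 365 days.
Within May 1855: 28 − 9 = 19 days.
Total: 749 days.

749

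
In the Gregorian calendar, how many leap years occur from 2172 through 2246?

Years divisible by 4: 2172, 2176, …, 2244 — 19 in all.
Of these, 2200 is divisible by 100 but not 400, so not leap.
Leap years: 19 − 1 = 18.

18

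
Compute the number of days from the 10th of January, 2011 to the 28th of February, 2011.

January 2011: 31 − 10 = 21 days remain.
February 1–28, 2011: 28 days (2011 is not a leap year).
Total: 21 + 28 = 49 days.

49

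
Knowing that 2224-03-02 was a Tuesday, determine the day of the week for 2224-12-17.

Friday

March 2224: 31 − 2 = 29 days remain.
Then April (30), May (31), June (30), July (31), August (31), September (30), October (31), November (30): 30 + 31 + 30 + 31 + 31 + 30 + 31 + 30 = 244 days.
December 1–17, 2224: 17 days.
Total: 29 + 244 + 17 = 290 days.
290 mod 7 = 3, so 3 days after Tuesday is Friday.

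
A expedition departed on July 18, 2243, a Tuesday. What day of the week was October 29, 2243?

Sunday

July 2243: 31 − 18 = 13 days remain.
Then August (31), September (30): 31 + 30 = 61 days.
October 1–29, 2243: 29 days.
Total: 13 + 61 + 29 = 103 days.
103 mod 7 = 5, so 5 days after Tuesday is Sunday.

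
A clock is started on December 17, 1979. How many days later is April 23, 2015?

12911

From December 17, 1979 to December 17, 2014: 35 years, of which 9 contain a Feb 29 — 26×365 + 9×366 = 12784 days.
(2000 is a leap year (divisible by 400).)
December 2014: 31 − 17 = 14 days remain.
Then January (31), February 2015 (28), March (31): 31 + 28 + 31 = 90 days.
April 1–23, 2015: 23 days.
Residual: 127 days.
Total: 12911 days.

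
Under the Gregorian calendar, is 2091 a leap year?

2091 is not a leap year.

No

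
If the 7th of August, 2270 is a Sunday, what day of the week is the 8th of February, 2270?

Tuesday

Count forward from the earlier date (February 8, 2270) to the later (August 7, 2270):
February 2270: 28 − 8 = 20 days remain (2270 is not a leap year, so February has 28 days).
Then March (31), April (30), May (31), June (30), July (31): 31 + 30 + 31 + 30 + 31 = 153 days.
August 1–7, 2270: 7 days.
Total: 20 + 153 + 7 = 180 days.
180 mod 7 = 5, so 5 days before Sunday is Tuesday.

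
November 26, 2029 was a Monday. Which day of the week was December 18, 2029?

Tuesday

November 2029: 30 − 26 = 4 days remain.
December 1–18, 2029: 18 days.
Total: 4 + 18 = 22 days.
22 mod 7 = 1, so 1 day after Monday is Tuesday.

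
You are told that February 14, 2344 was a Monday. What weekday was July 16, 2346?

Tuesday

February 14, 2344 → February 14, 2345: 366 days (2344 is a leap year).
February 14, 2345 → February 14, 2346: 365 days.
February 2346: 28 − 14 = 14 days remain (2346 is not a leap year, so February has 28 days).
Then March (31), April (30), May (31), June (30): 31 + 30 + 31 + 30 = 122 days.
July 1–16, 2346: 16 days.
Residual: 152 days.
Total: 883 days.
883 mod 7 = 1, so 1 day after Monday is Tuesday.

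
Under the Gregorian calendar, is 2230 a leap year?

2230 is not a leap year.

No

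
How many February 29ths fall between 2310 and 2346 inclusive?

9

Years divisible by 4 in [2310, 2346]: 2312, 2316, 2320, 2324, 2328, 2332, 2336, 2340, 2344.
No century exceptions apply. Count: 9.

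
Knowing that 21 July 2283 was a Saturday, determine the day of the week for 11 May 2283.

Friday

Count forward from the earlier date (May 11, 2283) to the later (July 21, 2283):
May 2283: 31 − 11 = 20 days remain.
Then June (30): 30 days.
July 1–21, 2283: 21 days.
Total: 20 + 30 + 21 = 71 days.
71 mod 7 = 1, so 1 day before Saturday is Friday.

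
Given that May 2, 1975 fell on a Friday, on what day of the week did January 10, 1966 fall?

Monday

Count forward from the earlier date (January 10, 1966) to the later (May 2, 1975):
From January 10, 1966 to January 10, 1975: 9 years, of which 2 contain a Feb 29 — 7×365 + 2×366 = 3287 days.
January 1975: 31 − 10 = 21 days remain.
Then February 1975 (28), March (31), April (30): 28 + 31 + 30 = 89 days.
May 1–2, 1975: 2 days.
Residual: 112 days.
Total: 3399 days.
3399 mod 7 = 4, so 4 days before Friday is Monday.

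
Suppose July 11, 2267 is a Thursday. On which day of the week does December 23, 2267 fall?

Monday

July 2267: 31 − 11 = 20 days remain.
Then August (31), September (30), October (31), November (30): 31 + 30 + 31 + 30 = 122 days.
December 1–23, 2267: 23 days.
Total: 20 + 122 + 23 = 165 days.
165 mod 7 = 4, so 4 days after Thursday is Monday.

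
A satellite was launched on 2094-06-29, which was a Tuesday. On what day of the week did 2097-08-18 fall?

Sunday

Day-of-year of June 29, 2094: 180.
Day-of-year of August 18, 2097: 230.
2094 has 365 days, so 365 − 180 = 185 days remain in 2094.
Full years: 2095: 365; 2096: 366. Sum = 731.
Total: 185 + 731 + 230 = 1146 days.
1146 mod 7 = 5, so 5 days after Tuesday is Sunday.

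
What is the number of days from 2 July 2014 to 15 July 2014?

13

Within July 2014: 15 − 2 = 13 days.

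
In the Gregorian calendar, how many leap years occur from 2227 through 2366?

Years divisible by 4: 2228, 2232, …, 2364 — 35 in all.
Of these, 2300 is divisible by 100 but not 400, so not leap.
Leap years: 35 − 1 = 34.

34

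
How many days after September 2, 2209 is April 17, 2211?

Day-of-year of September 2, 2209: 245.
Day-of-year of April 17, 2211: 107.
2209 has 365 days, so 365 − 245 = 120 days remain in 2209.
Full years: 2210: 365. Sum = 365.
Total: 120 + 365 + 107 = 592 days.

592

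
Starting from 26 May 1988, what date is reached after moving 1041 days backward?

20 July 1985

Count 1041 days before May 26, 1988:
July 20, 1985 → July 20, 1986: 365 days.
July 20, 1986 → July 20, 1987: 365 days.
July 1987: 31 − 20 = 11 days remain.
Then 9 full months totalling 274 days.
May 1–26, 1988: 26 days.
Residual: 311 days.
Total: 1041 days.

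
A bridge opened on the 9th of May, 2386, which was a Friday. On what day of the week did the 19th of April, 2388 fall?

May 2386: 31 − 9 = 22 days remain.
Then 22 full months totalling 670 days.
April 1–19, 2388: 19 days.
Total: 22 + 670 + 19 = 711 days.
711 mod 7 = 4, so 4 days after Friday is Tuesday.

Tuesday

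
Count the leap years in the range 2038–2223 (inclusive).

44

Years divisible by 4: 2040, 2044, …, 2220 — 46 in all.
Of these, 2100, 2200 are divisible by 100 but not 400, so not leap.
Leap years: 46 − 2 = 44.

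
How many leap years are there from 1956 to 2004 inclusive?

Years divisible by 4: 1956, 1960, …, 2004 — 13 in all.
2000 is divisible by 400, so still leap.
No century exceptions apply. Count: 13.

13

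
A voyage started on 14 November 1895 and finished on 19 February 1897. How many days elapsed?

November 14, 1895 → November 14, 1896: 366 days (1896 is a leap year).
November 1896: 30 − 14 = 16 days remain.
Then December (31), January (31): 31 + 31 = 62 days.
February 1–19, 1897: 19 days (1897 is not a leap year).
Residual: 97 days.
Total: 463 days.

463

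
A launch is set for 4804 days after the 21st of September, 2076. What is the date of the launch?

the 16th of November, 2089

Count 4804 days after September 21, 2076:
From September 21, 2076 to September 21, 2089: 13 years, of which 3 contain a Feb 29 — 10×365 + 3×366 = 4748 days.
September 2089: 30 − 21 = 9 days remain.
Then October (31): 31 days.
November 1–16, 2089: 16 days.
Residual: 56 days.
Total: 4804 days.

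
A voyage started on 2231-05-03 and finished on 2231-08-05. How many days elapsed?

May 2231: 31 − 3 = 28 days remain.
Then June (30), July (31): 30 + 31 = 61 days.
August 1–5, 2231: 5 days.
Total: 28 + 61 + 5 = 94 days.

94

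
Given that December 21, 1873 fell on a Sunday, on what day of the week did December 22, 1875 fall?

Day-of-year of December 21, 1873: 355.
Day-of-year of December 22, 1875: 356.
1873 has 365 days, so 365 − 355 = 10 days remain in 1873.
Full years: 1874: 365. Sum = 365.
Total: 10 + 365 + 356 = 731 days.
731 mod 7 = 3, so 3 days after Sunday is Wednesday.

Wednesday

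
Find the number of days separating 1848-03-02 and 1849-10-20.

March 2, 1848 → March 2, 1849: 365 days.
March 1849: 31 − 2 = 29 days remain.
Then April (30), May (31), June (30), July (31), August (31), September (30): 30 + 31 + 30 + 31 + 31 + 30 = 183 days.
October 1–20, 1849: 20 days.
Residual: 232 days.
Total: 597 days.

597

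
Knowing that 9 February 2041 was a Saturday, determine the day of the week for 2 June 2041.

February 2041: 28 − 9 = 19 days remain (2041 is not a leap year, so February has 28 days).
Then March (31), April (30), May (31): 31 + 30 + 31 = 92 days.
June 1–2, 2041: 2 days.
Total: 19 + 92 + 2 = 113 days.
113 mod 7 = 1, so 1 day after Saturday is Sunday.

Sunday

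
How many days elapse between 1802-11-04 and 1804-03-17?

499

Day-of-year of November 4, 1802: 308.
Day-of-year of March 17, 1804: 77.
1802 has 365 days, so 365 − 308 = 57 days remain in 1802.
Full years: 1803: 365. Sum = 365.
Total: 57 + 365 + 77 = 499 days.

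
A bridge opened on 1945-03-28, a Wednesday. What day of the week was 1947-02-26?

March 28, 1945 → March 28, 1946: 365 days.
March 1946: 31 − 28 = 3 days remain.
Then 10 full months totalling 306 days.
February 1–26, 1947: 26 days (1947 is not a leap year).
Residual: 335 days.
Total: 700 days.
700 is a multiple of 7, so 1947-02-26 falls on the same weekday: Wednesday.

Wednesday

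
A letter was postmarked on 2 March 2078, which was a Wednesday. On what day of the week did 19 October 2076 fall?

Monday

Count forward from the earlier date (October 19, 2076) to the later (March 2, 2078):
October 19, 2076 → October 19, 2077: 365 days.
October 2077: 31 − 19 = 12 days remain.
Then November (30), December (31), January (31), February 2078 (28): 30 + 31 + 31 + 28 = 120 days.
March 1–2, 2078: 2 days.
Residual: 134 days.
Total: 499 days.
499 mod 7 = 2, so 2 days before Wednesday is Monday.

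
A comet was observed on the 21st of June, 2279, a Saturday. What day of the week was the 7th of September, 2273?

Count forward from the earlier date (September 7, 2273) to the later (June 21, 2279):
Day-of-year of September 7, 2273: 250.
Day-of-year of June 21, 2279: 172.
2273 has 365 days, so 365 − 250 = 115 days remain in 2273.
Full years: 2274: 365; 2275: 365; 2276: 366; 2277: 365; 2278: 365. Sum = 1826.
Total: 115 + 1826 + 172 = 2113 days.
2113 mod 7 = 6, so 6 days before Saturday is Sunday.

Sunday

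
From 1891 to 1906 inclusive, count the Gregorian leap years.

Years divisible by 4 in [1891, 1906]: 1892, 1896, 1900, 1904.
Of these, 1900 is divisible by 100 but not 400, so not leap.
Leap years: 4 − 1 = 3.

3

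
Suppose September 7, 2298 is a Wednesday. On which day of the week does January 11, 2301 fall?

Day-of-year of September 7, 2298: 250.
Day-of-year of January 11, 2301: 11.
2298 has 365 days, so 365 − 250 = 115 days remain in 2298.
Full years: 2299: 365; 2300: 365. Sum = 730.
Total: 115 + 730 + 11 = 856 days.
856 mod 7 = 2, so 2 days after Wednesday is Friday.

Friday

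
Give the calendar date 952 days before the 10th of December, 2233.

the 3rd of May, 2231

Count 952 days before December 10, 2233:
May 3, 2231 → May 3, 2232: 366 days (2232 is a leap year).
May 3, 2232 → May 3, 2233: 365 days.
May 2233: 31 − 3 = 28 days remain.
Then June (30), July (31), August (31), September (30), October (31), November (30): 30 + 31 + 31 + 30 + 31 + 30 = 183 days.
December 1–10, 2233: 10 days.
Residual: 221 days.
Total: 952 days.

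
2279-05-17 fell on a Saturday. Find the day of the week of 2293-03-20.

Monday

From May 17, 2279 to May 17, 2292: 13 years, of which 4 contain a Feb 29 — 9×365 + 4×366 = 4749 days.
May 2292: 31 − 17 = 14 days remain.
Then 9 full months totalling 273 days.
March 1–20, 2293: 20 days.
Residual: 307 days.
Total: 5056 days.
5056 mod 7 = 2, so 2 days after Saturday is Monday.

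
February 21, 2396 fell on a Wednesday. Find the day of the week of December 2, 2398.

February 21, 2396 → February 21, 2397: 366 days (2396 is a leap year).
February 21, 2397 → February 21, 2398: 365 days.
February 2398: 28 − 21 = 7 days remain (2398 is not a leap year, so February has 28 days).
Then 9 full months totalling 275 days.
December 1–2, 2398: 2 days.
Residual: 284 days.
Total: 1015 days.
1015 is a multiple of 7, so December 2, 2398 falls on the same weekday: Wednesday.

Wednesday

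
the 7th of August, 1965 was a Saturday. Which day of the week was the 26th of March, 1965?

Friday

Count forward from the earlier date (March 26, 1965) to the later (August 7, 1965):
March 1965: 31 − 26 = 5 days remain.
Then April (30), May (31), June (30), July (31): 30 + 31 + 30 + 31 = 122 days.
August 1–7, 1965: 7 days.
Total: 5 + 122 + 7 = 134 days.
134 mod 7 = 1, so 1 day before Saturday is Friday.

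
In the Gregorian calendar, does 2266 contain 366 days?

2266 is not a leap year.

No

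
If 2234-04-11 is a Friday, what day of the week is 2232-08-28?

Tuesday

Count forward from the earlier date (August 28, 2232) to the later (April 11, 2234):
Day-of-year of August 28, 2232: 241.
Day-of-year of April 11, 2234: 101.
2232 has 366 days, so 366 − 241 = 125 days remain in 2232.
Full years: 2233: 365. Sum = 365.
Total: 125 + 365 + 101 = 591 days.
591 mod 7 = 3, so 3 days before Friday is Tuesday.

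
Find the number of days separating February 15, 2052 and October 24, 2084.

11940

Day-of-year of February 15, 2052: 46.
Day-of-year of October 24, 2084: 298.
2052 has 366 days, so 366 − 46 = 320 days remain in 2052.
Full years 2053–2083: 24 common + 7 leap = 24×365 + 7×366 = 11322 days.
Total: 320 + 11322 + 298 = 11940 days.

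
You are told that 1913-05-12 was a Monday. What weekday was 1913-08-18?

May 1913: 31 − 12 = 19 days remain.
Then June (30), July (31): 30 + 31 = 61 days.
August 1–18, 1913: 18 days.
Total: 19 + 61 + 18 = 98 days.
98 is a multiple of 7, so 1913-08-18 falls on the same weekday: Monday.

Monday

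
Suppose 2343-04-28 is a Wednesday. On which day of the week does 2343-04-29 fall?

Thursday

Within April 2343: 29 − 28 = 1 day.
1 mod 7 = 1, so 1 day after Wednesday is Thursday.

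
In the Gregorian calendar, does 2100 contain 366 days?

2100 is not a leap year (divisible by 100 but not 400).

No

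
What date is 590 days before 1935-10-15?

1934-03-04

Count 590 days before October 15, 1935:
March 1934: 31 − 4 = 27 days remain.
Then 18 full months totalling 548 days.
October 1–15, 1935: 15 days.
Total: 27 + 548 + 15 = 590 days.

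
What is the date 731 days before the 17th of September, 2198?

the 16th of September, 2196

Count 731 days before September 17, 2198:
Day-of-year of September 16, 2196: 260.
Day-of-year of September 17, 2198: 260.
2196 has 366 days, so 366 − 260 = 106 days remain in 2196.
Full years: 2197: 365. Sum = 365.
Total: 106 + 365 + 260 = 731 days.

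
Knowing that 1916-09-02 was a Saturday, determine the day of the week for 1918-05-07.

Tuesday

Day-of-year of September 2, 1916: 246.
Day-of-year of May 7, 1918: 127.
1916 has 366 days, so 366 − 246 = 120 days remain in 1916.
Full years: 1917: 365. Sum = 365.
Total: 120 + 365 + 127 = 612 days.
612 mod 7 = 3, so 3 days after Saturday is Tuesday.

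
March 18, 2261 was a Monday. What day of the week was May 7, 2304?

Saturday

Day-of-year of March 18, 2261: 77.
Day-of-year of May 7, 2304: 128.
2261 has 365 days, so 365 − 77 = 288 days remain in 2261.
Full years 2262–2303: 33 common + 9 leap = 33×365 + 9×366 = 15339 days.
Total: 288 + 15339 + 128 = 15755 days.
15755 mod 7 = 5, so 5 days after Monday is Saturday.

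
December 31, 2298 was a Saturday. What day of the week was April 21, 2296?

Tuesday

Count forward from the earlier date (April 21, 2296) to the later (December 31, 2298):
April 21, 2296 → April 21, 2297: 365 days.
April 21, 2297 → April 21, 2298: 365 days.
April 2298: 30 − 21 = 9 days remain.
Then May (31), June (30), July (31), August (31), September (30), October (31), November (30): 31 + 30 + 31 + 31 + 30 + 31 + 30 = 214 days.
December 1–31, 2298: 31 days.
Residual: 254 days.
Total: 984 days.
984 mod 7 = 4, so 4 days before Saturday is Tuesday.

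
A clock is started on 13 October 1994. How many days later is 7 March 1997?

Day-of-year of October 13, 1994: 286.
Day-of-year of March 7, 1997: 66.
1994 has 365 days, so 365 − 286 = 79 days remain in 1994.
Full years: 1995: 365; 1996: 366. Sum = 731.
Total: 79 + 731 + 66 = 876 days.

876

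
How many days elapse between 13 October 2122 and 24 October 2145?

From October 13, 2122 to October 13, 2145: 23 years, of which 6 contain a Feb 29 — 17×365 + 6×366 = 8401 days.
Within October 2145: 24 − 13 = 11 days.
Total: 8412 days.

8412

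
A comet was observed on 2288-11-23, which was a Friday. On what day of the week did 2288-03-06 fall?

Tuesday

Count forward from the earlier date (March 6, 2288) to the later (November 23, 2288):
March 2288: 31 − 6 = 25 days remain.
Then April (30), May (31), June (30), July (31), August (31), September (30), October (31): 30 + 31 + 30 + 31 + 31 + 30 + 31 = 214 days.
November 1–23, 2288: 23 days.
Total: 25 + 214 + 23 = 262 days.
262 mod 7 = 3, so 3 days before Friday is Tuesday.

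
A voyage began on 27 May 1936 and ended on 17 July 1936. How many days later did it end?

51

May 1936: 31 − 27 = 4 days remain.
Then June (30): 30 days.
July 1–17, 1936: 17 days.
Total: 4 + 30 + 17 = 51 days.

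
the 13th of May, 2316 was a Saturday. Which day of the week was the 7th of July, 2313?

Count forward from the earlier date (July 7, 2313) to the later (May 13, 2316):
Day-of-year of July 7, 2313: 188.
Day-of-year of May 13, 2316: 134.
2313 has 365 days, so 365 − 188 = 177 days remain in 2313.
Full years: 2314: 365; 2315: 365. Sum = 730.
Total: 177 + 730 + 134 = 1041 days.
1041 mod 7 = 5, so 5 days before Saturday is Monday.

Monday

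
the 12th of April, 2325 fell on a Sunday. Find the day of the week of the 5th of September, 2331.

April 12, 2325 → April 12, 2326: 365 days.
April 12, 2326 → April 12, 2327: 365 days.
April 12, 2327 → April 12, 2328: 366 days (2328 is a leap year).
April 12, 2328 → April 12, 2329: 365 days.
April 12, 2329 → April 12, 2330: 365 days.
April 12, 2330 → April 12, 2331: 365 days.
April 2331: 30 − 12 = 18 days remain.
Then May (31), June (30), July (31), August (31): 31 + 30 + 31 + 31 = 123 days.
September 1–5, 2331: 5 days.
Residual: 146 days.
Total: 2337 days.
2337 mod 7 = 6, so 6 days after Sunday is Saturday.

Saturday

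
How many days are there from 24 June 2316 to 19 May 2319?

Day-of-year of June 24, 2316: 176.
Day-of-year of May 19, 2319: 139.
2316 has 366 days, so 366 − 176 = 190 days remain in 2316.
Full years: 2317: 365; 2318: 365. Sum = 730.
Total: 190 + 730 + 139 = 1059 days.

1059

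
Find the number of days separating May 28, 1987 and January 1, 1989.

May 28, 1987 → May 28, 1988: 366 days (1988 is a leap year).
May 1988: 31 − 28 = 3 days remain.
Then June (30), July (31), August (31), September (30), October (31), November (30), December (31): 30 + 31 + 31 + 30 + 31 + 30 + 31 = 214 days.
January 1, 1989: 1 day.
Residual: 218 days.
Total: 584 days.

584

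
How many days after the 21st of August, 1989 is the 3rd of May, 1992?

Day-of-year of August 21, 1989: 233.
Day-of-year of May 3, 1992: 124.
1989 has 365 days, so 365 − 233 = 132 days remain in 1989.
Full years: 1990: 365; 1991: 365. Sum = 730.
Total: 132 + 730 + 124 = 986 days.

986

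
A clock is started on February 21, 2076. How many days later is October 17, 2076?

February 2076: 29 − 21 = 8 days remain (2076 is a leap year, so February has 29 days).
Then March (31), April (30), May (31), June (30), July (31), August (31), September (30): 31 + 30 + 31 + 30 + 31 + 31 + 30 = 214 days.
October 1–17, 2076: 17 days.
Total: 8 + 214 + 17 = 239 days.

239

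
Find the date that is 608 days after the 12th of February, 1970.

the 13th of October, 1971

Count 608 days after February 12, 1970:
Day-of-year of February 12, 1970: 43.
Day-of-year of October 13, 1971: 286.
1970 has 365 days, so 365 − 43 = 322 days remain in 1970.
Total: 322 + 286 = 608 days.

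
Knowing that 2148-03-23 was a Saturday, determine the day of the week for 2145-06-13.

Count forward from the earlier date (June 13, 2145) to the later (March 23, 2148):
Day-of-year of June 13, 2145: 164.
Day-of-year of March 23, 2148: 83.
2145 has 365 days, so 365 − 164 = 201 days remain in 2145.
Full years: 2146: 365; 2147: 365. Sum = 730.
Total: 201 + 730 + 83 = 1014 days.
1014 mod 7 = 6, so 6 days before Saturday is Sunday.

Sunday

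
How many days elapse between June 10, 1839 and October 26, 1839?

June 1839: 30 − 10 = 20 days remain.
Then July (31), August (31), September (30): 31 + 31 + 30 = 92 days.
October 1–26, 1839: 26 days.
Total: 20 + 92 + 26 = 138 days.

138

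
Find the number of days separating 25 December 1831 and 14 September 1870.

14143

Day-of-year of December 25, 1831: 359.
Day-of-year of September 14, 1870: 257.
1831 has 365 days, so 365 − 359 = 6 days remain in 1831.
Full years 1832–1869: 28 common + 10 leap = 28×365 + 10×366 = 13880 days.
Total: 6 + 13880 + 257 = 14143 days.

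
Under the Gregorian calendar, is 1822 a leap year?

1822 is not a leap year.

No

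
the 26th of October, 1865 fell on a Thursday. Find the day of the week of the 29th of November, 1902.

From October 26, 1865 to October 26, 1902: 37 years, of which 8 contain a Feb 29 — 29×365 + 8×366 = 13513 days.
(1900 is not a leap year (divisible by 100 but not 400).)
October 1902: 31 − 26 = 5 days remain.
November 1–29, 1902: 29 days.
Residual: 34 days.
Total: 13547 days.
13547 mod 7 = 2, so 2 days after Thursday is Saturday.

Saturday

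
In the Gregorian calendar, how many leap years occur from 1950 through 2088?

Years divisible by 4: 1952, 1956, …, 2088 — 35 in all.
2000 is divisible by 400, so still leap.
No century exceptions apply. Count: 35.

35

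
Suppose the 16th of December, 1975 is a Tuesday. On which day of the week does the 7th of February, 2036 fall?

Day-of-year of December 16, 1975: 350.
Day-of-year of February 7, 2036: 38.
1975 has 365 days, so 365 − 350 = 15 days remain in 1975.
Full years 1976–2035: 45 common + 15 leap = 45×365 + 15×366 = 21915 days.
Total: 15 + 21915 + 38 = 21968 days.
21968 mod 7 = 2, so 2 days after Tuesday is Thursday.

Thursday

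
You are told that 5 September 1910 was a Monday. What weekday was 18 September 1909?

Count forward from the earlier date (September 18, 1909) to the later (September 5, 1910):
September 1909: 30 − 18 = 12 days remain.
Then 11 full months totalling 335 days.
September 1–5, 1910: 5 days.
Total: 12 + 335 + 5 = 352 days.
352 mod 7 = 2, so 2 days before Monday is Saturday.

Saturday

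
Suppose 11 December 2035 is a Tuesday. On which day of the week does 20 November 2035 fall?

Count forward from the earlier date (November 20, 2035) to the later (December 11, 2035):
November 2035: 30 − 20 = 10 days remain.
December 1–11, 2035: 11 days.
Total: 10 + 11 = 21 days.
21 is a multiple of 7, so 20 November 2035 falls on the same weekday: Tuesday.

Tuesday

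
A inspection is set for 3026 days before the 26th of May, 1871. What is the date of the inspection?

the 11th of February, 1863

Count 3026 days before May 26, 1871:
From February 11, 1863 to February 11, 1871: 8 years, of which 2 contain a Feb 29 — 6×365 + 2×366 = 2922 days.
February 1871: 28 − 11 = 17 days remain (1871 is not a leap year, so February has 28 days).
Then March (31), April (30): 31 + 30 = 61 days.
May 1–26, 1871: 26 days.
Residual: 104 days.
Total: 3026 days.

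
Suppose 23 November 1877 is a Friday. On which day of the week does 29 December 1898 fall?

Day-of-year of November 23, 1877: 327.
Day-of-year of December 29, 1898: 363.
1877 has 365 days, so 365 − 327 = 38 days remain in 1877.
Full years 1878–1897: 15 common + 5 leap = 15×365 + 5×366 = 7305 days.
Total: 38 + 7305 + 363 = 7706 days.
7706 mod 7 = 6, so 6 days after Friday is Thursday.

Thursday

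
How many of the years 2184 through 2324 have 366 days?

Years divisible by 4: 2184, 2188, …, 2324 — 36 in all.
Of these, 2200, 2300 are divisible by 100 but not 400, so not leap.
Leap years: 36 − 2 = 34.

34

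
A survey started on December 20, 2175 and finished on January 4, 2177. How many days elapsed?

381

December 20, 2175 → December 20, 2176: 366 days (2176 is a leap year).
December 2176: 31 − 20 = 11 days remain.
January 1–4, 2177: 4 days.
Residual: 15 days.
Total: 381 days.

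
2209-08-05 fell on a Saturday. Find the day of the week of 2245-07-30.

Wednesday

Day-of-year of August 5, 2209: 217.
Day-of-year of July 30, 2245: 211.
2209 has 365 days, so 365 − 217 = 148 days remain in 2209.
Full years 2210–2244: 26 common + 9 leap = 26×365 + 9×366 = 12784 days.
Total: 148 + 12784 + 211 = 13143 days.
13143 mod 7 = 4, so 4 days after Saturday is Wednesday.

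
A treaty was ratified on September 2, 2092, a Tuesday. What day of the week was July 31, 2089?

Sunday

Count forward from the earlier date (July 31, 2089) to the later (September 2, 2092):
Day-of-year of July 31, 2089: 212.
Day-of-year of September 2, 2092: 246.
2089 has 365 days, so 365 − 212 = 153 days remain in 2089.
Full years: 2090: 365; 2091: 365. Sum = 730.
Total: 153 + 730 + 246 = 1129 days.
1129 mod 7 = 2, so 2 days before Tuesday is Sunday.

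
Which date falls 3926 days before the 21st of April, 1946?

the 22nd of July, 1935

Count 3926 days before April 21, 1946:
From July 22, 1935 to July 22, 1945: 10 years, of which 3 contain a Feb 29 — 7×365 + 3×366 = 3653 days.
July 1945: 31 − 22 = 9 days remain.
Then August (31), September (30), October (31), November (30), December (31), January (31), February 1946 (28), March (31): 31 + 30 + 31 + 30 + 31 + 31 + 28 + 31 = 243 days.
April 1–21, 1946: 21 days.
Residual: 273 days.
Total: 3926 days.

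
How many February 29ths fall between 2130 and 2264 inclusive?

33

Years divisible by 4: 2132, 2136, …, 2264 — 34 in all.
Of these, 2200 is divisible by 100 but not 400, so not leap.
Leap years: 34 − 1 = 33.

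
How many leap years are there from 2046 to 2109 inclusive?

15

Years divisible by 4: 2048, 2052, …, 2108 — 16 in all.
Of these, 2100 is divisible by 100 but not 400, so not leap.
Leap years: 16 − 1 = 15.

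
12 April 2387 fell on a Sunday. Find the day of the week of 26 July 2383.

Count forward from the earlier date (July 26, 2383) to the later (April 12, 2387):
July 26, 2383 → July 26, 2384: 366 days (2384 is a leap year).
July 26, 2384 → July 26, 2385: 365 days.
July 26, 2385 → July 26, 2386: 365 days.
July 2386: 31 − 26 = 5 days remain.
Then August (31), September (30), October (31), November (30), December (31), January (31), February 2387 (28), March (31): 31 + 30 + 31 + 30 + 31 + 31 + 28 + 31 = 243 days.
April 1–12, 2387: 12 days.
Residual: 260 days.
Total: 1356 days.
1356 mod 7 = 5, so 5 days before Sunday is Tuesday.

Tuesday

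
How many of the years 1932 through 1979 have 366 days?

12

Years divisible by 4 in [1932, 1979]: 1932, 1936, 1940, 1944, 1948, 1952, 1956, 1960, 1964, 1968, 1972, 1976.
No century exceptions apply. Count: 12.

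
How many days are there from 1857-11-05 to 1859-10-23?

Day-of-year of November 5, 1857: 309.
Day-of-year of October 23, 1859: 296.
1857 has 365 days, so 365 − 309 = 56 days remain in 1857.
Full years: 1858: 365. Sum = 365.
Total: 56 + 365 + 296 = 717 days.

717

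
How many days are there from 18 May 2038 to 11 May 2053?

5472

Day-of-year of May 18, 2038: 138.
Day-of-year of May 11, 2053: 131.
2038 has 365 days, so 365 − 138 = 227 days remain in 2038.
Full years 2039–2052: 10 common + 4 leap = 10×365 + 4×366 = 5114 days.
Total: 227 + 5114 + 131 = 5472 days.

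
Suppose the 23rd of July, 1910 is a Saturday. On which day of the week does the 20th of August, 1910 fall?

July 1910: 31 − 23 = 8 days remain.
August 1–20, 1910: 20 days.
Total: 8 + 20 = 28 days.
28 is a multiple of 7, so the 20th of August, 1910 falls on the same weekday: Saturday.

Saturday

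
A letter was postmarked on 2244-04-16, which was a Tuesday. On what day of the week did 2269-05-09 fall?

Day-of-year of April 16, 2244: 107.
Day-of-year of May 9, 2269: 129.
2244 has 366 days, so 366 − 107 = 259 days remain in 2244.
Full years 2245–2268: 18 common + 6 leap = 18×365 + 6×366 = 8766 days.
Total: 259 + 8766 + 129 = 9154 days.
9154 mod 7 = 5, so 5 days after Tuesday is Sunday.

Sunday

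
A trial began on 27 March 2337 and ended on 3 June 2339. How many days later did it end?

March 27, 2337 → March 27, 2338: 365 days.
March 27, 2338 → March 27, 2339: 365 days.
March 2339: 31 − 27 = 4 days remain.
Then April (30), May (31): 30 + 31 = 61 days.
June 1–3, 2339: 3 days.
Residual: 68 days.
Total: 798 days.

798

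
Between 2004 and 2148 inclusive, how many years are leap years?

36

Years divisible by 4: 2004, 2008, …, 2148 — 37 in all.
Of these, 2100 is divisible by 100 but not 400, so not leap.
Leap years: 37 − 1 = 36.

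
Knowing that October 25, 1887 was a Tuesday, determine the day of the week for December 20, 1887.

October 1887: 31 − 25 = 6 days remain.
Then November (30): 30 days.
December 1–20, 1887: 20 days.
Total: 6 + 30 + 20 = 56 days.
56 is a multiple of 7, so December 20, 1887 falls on the same weekday: Tuesday.

Tuesday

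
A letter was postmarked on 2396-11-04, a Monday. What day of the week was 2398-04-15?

Day-of-year of November 4, 2396: 309.
Day-of-year of April 15, 2398: 105.
2396 has 366 days, so 366 − 309 = 57 days remain in 2396.
Full years: 2397: 365. Sum = 365.
Total: 57 + 365 + 105 = 527 days.
527 mod 7 = 2, so 2 days after Monday is Wednesday.

Wednesday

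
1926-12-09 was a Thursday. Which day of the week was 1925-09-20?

Sunday

Count forward from the earlier date (September 20, 1925) to the later (December 9, 1926):
September 1925: 30 − 20 = 10 days remain.
Then 14 full months totalling 426 days.
December 1–9, 1926: 9 days.
Total: 10 + 426 + 9 = 445 days.
445 mod 7 = 4, so 4 days before Thursday is Sunday.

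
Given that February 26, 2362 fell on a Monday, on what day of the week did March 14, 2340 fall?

Count forward from the earlier date (March 14, 2340) to the later (February 26, 2362):
From March 14, 2340 to March 14, 2361: 21 years, of which 5 contain a Feb 29 — 16×365 + 5×366 = 7670 days.
March 2361: 31 − 14 = 17 days remain.
Then 10 full months totalling 306 days.
February 1–26, 2362: 26 days (2362 is not a leap year).
Residual: 349 days.
Total: 8019 days.
8019 mod 7 = 4, so 4 days before Monday is Thursday.

Thursday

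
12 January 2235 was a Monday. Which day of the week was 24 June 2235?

Wednesday

January 2235: 31 − 12 = 19 days remain.
Then February 2235 (28), March (31), April (30), May (31): 28 + 31 + 30 + 31 = 120 days.
June 1–24, 2235: 24 days.
Total: 19 + 120 + 24 = 163 days.
163 mod 7 = 2, so 2 days after Monday is Wednesday.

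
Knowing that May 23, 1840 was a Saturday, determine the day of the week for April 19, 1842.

Day-of-year of May 23, 1840: 144.
Day-of-year of April 19, 1842: 109.
1840 has 366 days, so 366 − 144 = 222 days remain in 1840.
Full years: 1841: 365. Sum = 365.
Total: 222 + 365 + 109 = 696 days.
696 mod 7 = 3, so 3 days after Saturday is Tuesday.

Tuesday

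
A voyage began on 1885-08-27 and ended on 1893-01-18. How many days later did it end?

2701

Day-of-year of August 27, 1885: 239.
Day-of-year of January 18, 1893: 18.
1885 has 365 days, so 365 − 239 = 126 days remain in 1885.
Full years 1886–1892: 5 common + 2 leap = 5×365 + 2×366 = 2557 days.
Total: 126 + 2557 + 18 = 2701 days.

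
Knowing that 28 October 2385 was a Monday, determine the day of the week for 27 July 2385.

Saturday

Count forward from the earlier date (July 27, 2385) to the later (October 28, 2385):
July 2385: 31 − 27 = 4 days remain.
Then August (31), September (30): 31 + 30 = 61 days.
October 1–28, 2385: 28 days.
Total: 4 + 61 + 28 = 93 days.
93 mod 7 = 2, so 2 days before Monday is Saturday.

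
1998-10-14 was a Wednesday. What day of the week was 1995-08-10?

Thursday

Count forward from the earlier date (August 10, 1995) to the later (October 14, 1998):
Day-of-year of August 10, 1995: 222.
Day-of-year of October 14, 1998: 287.
1995 has 365 days, so 365 − 222 = 143 days remain in 1995.
Full years: 1996: 366; 1997: 365. Sum = 731.
Total: 143 + 731 + 287 = 1161 days.
1161 mod 7 = 6, so 6 days before Wednesday is Thursday.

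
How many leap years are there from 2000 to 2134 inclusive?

33

Years divisible by 4: 2000, 2004, …, 2132 — 34 in all.
Of these, 2100 is divisible by 100 but not 400, so not leap.
2000 is divisible by 400, so still leap.
Leap years: 34 − 1 = 33.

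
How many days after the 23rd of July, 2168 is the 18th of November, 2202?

Day-of-year of July 23, 2168: 205.
Day-of-year of November 18, 2202: 322.
2168 has 366 days, so 366 − 205 = 161 days remain in 2168.
Full years 2169–2201: 26 common + 7 leap = 26×365 + 7×366 = 12052 days.
Total: 161 + 12052 + 322 = 12535 days.

12535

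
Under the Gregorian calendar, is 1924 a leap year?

Yes

1924 is a leap year.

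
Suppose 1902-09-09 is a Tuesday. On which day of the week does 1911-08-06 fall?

Sunday

From September 9, 1902 to September 9, 1910: 8 years, of which 2 contain a Feb 29 — 6×365 + 2×366 = 2922 days.
September 1910: 30 − 9 = 21 days remain.
Then 10 full months totalling 304 days.
August 1–6, 1911: 6 days.
Residual: 331 days.
Total: 3253 days.
3253 mod 7 = 5, so 5 days after Tuesday is Sunday.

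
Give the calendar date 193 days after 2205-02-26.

2205-09-07

Count 193 days after February 26, 2205:
February 2205: 28 − 26 = 2 days remain (2205 is not a leap year, so February has 28 days).
Then March (31), April (30), May (31), June (30), July (31), August (31): 31 + 30 + 31 + 30 + 31 + 31 = 184 days.
September 1–7, 2205: 7 days.
Total: 2 + 184 + 7 = 193 days.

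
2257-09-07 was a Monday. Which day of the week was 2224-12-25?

Saturday

Count forward from the earlier date (December 25, 2224) to the later (September 7, 2257):
From December 25, 2224 to December 25, 2256: 32 years, of which 8 contain a Feb 29 — 24×365 + 8×366 = 11688 days.
December 2256: 31 − 25 = 6 days remain.
Then January (31), February 2257 (28), March (31), April (30), May (31), June (30), July (31), August (31): 31 + 28 + 31 + 30 + 31 + 30 + 31 + 31 = 243 days.
September 1–7, 2257: 7 days.
Residual: 256 days.
Total: 11944 days.
11944 mod 7 = 2, so 2 days before Monday is Saturday.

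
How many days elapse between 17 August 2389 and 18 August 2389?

Within August 2389: 18 − 17 = 1 day.

1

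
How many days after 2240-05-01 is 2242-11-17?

930

Day-of-year of May 1, 2240: 122.
Day-of-year of November 17, 2242: 321.
2240 has 366 days, so 366 − 122 = 244 days remain in 2240.
Full years: 2241: 365. Sum = 365.
Total: 244 + 365 + 321 = 930 days.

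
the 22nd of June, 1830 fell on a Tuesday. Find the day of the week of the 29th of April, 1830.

Count forward from the earlier date (April 29, 1830) to the later (June 22, 1830):
April 1830: 30 − 29 = 1 day remains.
Then May (31): 31 days.
June 1–22, 1830: 22 days.
Total: 1 + 31 + 22 = 54 days.
54 mod 7 = 5, so 5 days before Tuesday is Thursday.

Thursday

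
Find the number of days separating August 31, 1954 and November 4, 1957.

1161

Day-of-year of August 31, 1954: 243.
Day-of-year of November 4, 1957: 308.
1954 has 365 days, so 365 − 243 = 122 days remain in 1954.
Full years: 1955: 365; 1956: 366. Sum = 731.
Total: 122 + 731 + 308 = 1161 days.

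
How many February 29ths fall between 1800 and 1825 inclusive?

Years divisible by 4 in [1800, 1825]: 1800, 1804, 1808, 1812, 1816, 1820, 1824.
Of these, 1800 is divisible by 100 but not 400, so not leap.
Leap years: 7 − 1 = 6.

6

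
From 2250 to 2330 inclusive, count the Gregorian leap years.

Years divisible by 4: 2252, 2256, …, 2328 — 20 in all.
Of these, 2300 is divisible by 100 but not 400, so not leap.
Leap years: 20 − 1 = 19.

19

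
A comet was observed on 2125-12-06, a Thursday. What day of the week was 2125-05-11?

Count forward from the earlier date (May 11, 2125) to the later (December 6, 2125):
May 2125: 31 − 11 = 20 days remain.
Then June (30), July (31), August (31), September (30), October (31), November (30): 30 + 31 + 31 + 30 + 31 + 30 = 183 days.
December 1–6, 2125: 6 days.
Total: 20 + 183 + 6 = 209 days.
209 mod 7 = 6, so 6 days before Thursday is Friday.

Friday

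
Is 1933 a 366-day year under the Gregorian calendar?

1933 is not a leap year.

No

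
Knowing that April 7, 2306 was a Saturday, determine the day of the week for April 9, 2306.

Within April 2306: 9 − 7 = 2 days.
2 mod 7 = 2, so 2 days after Saturday is Monday.

Monday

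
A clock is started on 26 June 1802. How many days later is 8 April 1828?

Day-of-year of June 26, 1802: 177.
Day-of-year of April 8, 1828: 99.
1802 has 365 days, so 365 − 177 = 188 days remain in 1802.
Full years 1803–1827: 19 common + 6 leap = 19×365 + 6×366 = 9131 days.
Total: 188 + 9131 + 99 = 9418 days.

9418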